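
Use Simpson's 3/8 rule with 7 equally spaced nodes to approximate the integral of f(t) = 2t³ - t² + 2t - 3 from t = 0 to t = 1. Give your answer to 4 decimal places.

-1.8333

h = (1 − 0)/6 = 0.166667.
Nodes t₀,…,t₆ = 0, 0.166667, 0.333333, 0.5, 0.666667, 0.833333, 1.
f(t) = 2t³ - t² + 2t - 3: f₀=-3, f₁=-2.685185, f₂=-2.370370, f₃=-2, f₄=-1.518519, f₅=-0.870370, f₆=0.
(3h/8)·[f₀ + 3f₁ + 3f₂ + 2f₃ + 3f₄ + 3f₅ + f₆] = 0.0625·(-29.333333) = -1.8333.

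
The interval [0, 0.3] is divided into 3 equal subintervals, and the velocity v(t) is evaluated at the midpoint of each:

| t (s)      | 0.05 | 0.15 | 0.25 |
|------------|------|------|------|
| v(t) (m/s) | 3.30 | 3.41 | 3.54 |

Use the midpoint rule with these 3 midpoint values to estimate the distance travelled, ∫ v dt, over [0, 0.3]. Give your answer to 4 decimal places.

1.0250

h = 0.1, n = 3.
h·[y(m₁) + y(m₂) + y(m₃)] = 0.1·(10.25) = 1.0250.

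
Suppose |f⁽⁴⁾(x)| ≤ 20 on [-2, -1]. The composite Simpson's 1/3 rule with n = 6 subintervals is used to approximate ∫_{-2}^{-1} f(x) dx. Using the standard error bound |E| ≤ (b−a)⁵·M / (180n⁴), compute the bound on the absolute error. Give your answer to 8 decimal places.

|E| ≤ (1)⁵·20 / (180·6⁴) = 20/233280 = 0.00008573.

0.00008573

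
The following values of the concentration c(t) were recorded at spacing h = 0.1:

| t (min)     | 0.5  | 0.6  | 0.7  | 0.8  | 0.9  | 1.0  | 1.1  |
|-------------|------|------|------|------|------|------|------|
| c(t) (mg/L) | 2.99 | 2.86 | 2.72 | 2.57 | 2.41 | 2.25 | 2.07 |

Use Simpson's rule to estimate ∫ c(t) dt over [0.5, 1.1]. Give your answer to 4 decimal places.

h = 0.1, n = 6.
(h/3)·[y₀ + 4y₁ + 2y₂ + 4y₃ + 2y₄ + 4y₅ + y₆] = 0.033333·(46.04) = 1.5347.

1.5347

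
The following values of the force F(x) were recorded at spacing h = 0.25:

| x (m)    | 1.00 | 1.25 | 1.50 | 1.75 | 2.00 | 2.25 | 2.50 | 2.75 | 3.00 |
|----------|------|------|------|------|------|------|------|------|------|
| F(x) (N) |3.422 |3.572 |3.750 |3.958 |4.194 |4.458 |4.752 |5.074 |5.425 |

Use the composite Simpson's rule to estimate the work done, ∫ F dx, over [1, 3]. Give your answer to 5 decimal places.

h = 0.25, n = 8.
(h/3)·[y₀ + 4y₁ + 2y₂ + 4y₃ + 2y₄ + 4y₅ + 2y₆ + 4y₇ + y₈] = 0.083333·(102.487) = 8.54058.

8.54058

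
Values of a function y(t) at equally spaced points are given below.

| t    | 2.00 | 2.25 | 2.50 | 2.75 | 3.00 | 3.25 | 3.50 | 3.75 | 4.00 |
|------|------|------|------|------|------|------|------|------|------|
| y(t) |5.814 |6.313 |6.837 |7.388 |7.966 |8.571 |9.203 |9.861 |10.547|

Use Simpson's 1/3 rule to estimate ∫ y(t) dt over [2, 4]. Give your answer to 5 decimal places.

h = 0.25, n = 8.
(h/3)·[y₀ + 4y₁ + 2y₂ + 4y₃ + 2y₄ + 4y₅ + 2y₆ + 4y₇ + y₈] = 0.083333·(192.905) = 16.07542.

16.07542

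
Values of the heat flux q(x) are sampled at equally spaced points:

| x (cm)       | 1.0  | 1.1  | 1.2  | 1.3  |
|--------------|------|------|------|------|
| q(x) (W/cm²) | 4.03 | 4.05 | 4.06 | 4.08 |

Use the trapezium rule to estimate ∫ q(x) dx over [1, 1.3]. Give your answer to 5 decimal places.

h = 0.1, n = 3.
(h/2)·[y₀ + 2y₁ + 2y₂ + y₃] = 0.05·(24.33) = 1.21650.

1.21650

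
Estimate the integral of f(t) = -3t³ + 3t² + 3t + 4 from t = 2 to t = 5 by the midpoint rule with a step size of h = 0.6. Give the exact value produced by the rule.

h = (5 − 2)/5 = 0.6.
Midpoints m₁,…,m₅ = 2.3, 2.9, 3.5, 4.1, 4.7.
f(m₁)=-9.731, f(m₂)=-35.237, f(m₃)=-77.375, f(m₄)=-140.033, f(m₅)=-227.099.
h·[f(m₁) + f(m₂) + f(m₃) + f(m₄) + f(m₅)] = 0.6·(-489.475) = -293.685.

-293.685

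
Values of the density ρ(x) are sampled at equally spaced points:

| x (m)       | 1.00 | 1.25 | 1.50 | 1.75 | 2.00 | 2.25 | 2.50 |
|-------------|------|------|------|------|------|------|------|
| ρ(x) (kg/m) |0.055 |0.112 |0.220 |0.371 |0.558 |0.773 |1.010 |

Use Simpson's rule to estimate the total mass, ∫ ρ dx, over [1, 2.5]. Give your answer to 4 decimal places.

0.6371

h = 0.25, n = 6.
(h/3)·[y₀ + 4y₁ + 2y₂ + 4y₃ + 2y₄ + 4y₅ + y₆] = 0.083333·(7.645) = 0.6371.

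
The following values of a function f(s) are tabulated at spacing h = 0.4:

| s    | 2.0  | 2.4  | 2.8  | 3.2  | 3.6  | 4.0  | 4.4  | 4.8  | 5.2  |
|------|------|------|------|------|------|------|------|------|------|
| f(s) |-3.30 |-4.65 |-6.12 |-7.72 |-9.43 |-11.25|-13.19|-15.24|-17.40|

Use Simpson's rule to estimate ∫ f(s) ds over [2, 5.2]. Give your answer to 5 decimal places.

-31.14933

h = 0.4, n = 8.
(h/3)·[y₀ + 4y₁ + 2y₂ + 4y₃ + 2y₄ + 4y₅ + 2y₆ + 4y₇ + y₈] = 0.133333·(-233.62) = -31.14933.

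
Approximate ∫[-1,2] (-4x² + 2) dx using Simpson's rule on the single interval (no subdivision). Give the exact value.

S = (b−a)/6 · [f(-1) + 4f(0.5) + f(2)] = 0.5·[(-2) + 4·1 + (-14)] = -6.

-6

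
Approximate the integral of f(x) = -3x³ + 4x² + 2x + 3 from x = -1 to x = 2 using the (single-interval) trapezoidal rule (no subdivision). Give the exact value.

10.5

T = (b−a)/2 · [f(-1) + f(2)] = 1.5·[8 + (-1)] = 10.5.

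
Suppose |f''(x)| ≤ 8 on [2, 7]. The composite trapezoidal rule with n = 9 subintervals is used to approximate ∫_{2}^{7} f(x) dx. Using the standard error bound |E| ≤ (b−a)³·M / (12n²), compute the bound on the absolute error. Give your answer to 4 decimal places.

|E| ≤ (5)³·8 / (12·9²) = 1000/972 = 1.0288.

1.0288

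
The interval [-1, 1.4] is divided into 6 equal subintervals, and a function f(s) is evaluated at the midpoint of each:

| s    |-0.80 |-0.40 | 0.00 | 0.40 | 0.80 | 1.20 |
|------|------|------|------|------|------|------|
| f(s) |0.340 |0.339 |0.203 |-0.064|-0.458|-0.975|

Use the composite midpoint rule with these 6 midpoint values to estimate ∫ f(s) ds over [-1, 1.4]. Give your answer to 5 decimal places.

h = 0.4, n = 6.
h·[y(m₁) + y(m₂) + y(m₃) + y(m₄) + y(m₅) + y(m₆)] = 0.4·(-0.615) = -0.24600.

-0.24600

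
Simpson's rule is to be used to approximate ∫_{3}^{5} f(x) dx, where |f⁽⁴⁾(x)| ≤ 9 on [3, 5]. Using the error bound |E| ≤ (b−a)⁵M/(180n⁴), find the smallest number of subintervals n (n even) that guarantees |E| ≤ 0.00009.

Need 288/(180n⁴) ≤ 0.00009.
n⁴ ≥ 288/(180·0.00009) = 17777.8 ⇒ n ≥ 11.5470, so the smallest even n is 12. (n must be even for Simpson's rule.)

12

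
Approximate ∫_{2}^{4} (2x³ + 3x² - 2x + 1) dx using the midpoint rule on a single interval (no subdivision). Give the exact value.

152

M = (b−a)·f(3) = 2·(76) = 152.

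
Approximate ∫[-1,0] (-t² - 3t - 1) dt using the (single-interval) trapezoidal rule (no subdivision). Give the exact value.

T = (b−a)/2 · [f(-1) + f(0)] = 0.5·[1 + (-1)] = 0.

0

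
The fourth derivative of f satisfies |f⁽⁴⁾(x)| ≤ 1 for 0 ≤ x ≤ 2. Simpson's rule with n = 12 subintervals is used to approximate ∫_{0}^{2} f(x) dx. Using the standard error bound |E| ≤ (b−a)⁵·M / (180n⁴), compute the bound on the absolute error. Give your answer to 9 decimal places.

0.000008573

|E| ≤ (2)⁵·1 / (180·12⁴) = 32/3732480 = 0.000008573.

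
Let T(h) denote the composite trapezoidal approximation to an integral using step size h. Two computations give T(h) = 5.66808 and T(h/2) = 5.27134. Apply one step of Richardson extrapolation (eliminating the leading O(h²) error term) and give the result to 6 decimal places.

R = (4·T(h/2) − T(h)) / 3 = (4·5.27134 − 5.66808)/3 = (15.41728)/3 = 5.139093.

5.139093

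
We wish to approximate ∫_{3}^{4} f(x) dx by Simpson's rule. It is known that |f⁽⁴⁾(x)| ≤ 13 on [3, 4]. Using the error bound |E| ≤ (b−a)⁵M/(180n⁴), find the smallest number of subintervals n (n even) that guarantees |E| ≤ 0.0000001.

Need 13/(180n⁴) ≤ 0.0000001.
n⁴ ≥ 13/(180·0.0000001) = 722222 ⇒ n ≥ 29.1520, so the smallest even n is 30. (n must be even for Simpson's rule.)

30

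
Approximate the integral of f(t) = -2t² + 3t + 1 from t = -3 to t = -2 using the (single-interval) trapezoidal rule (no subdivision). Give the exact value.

-19.5

T = (b−a)/2 · [f(-3) + f(-2)] = 0.5·[(-26) + (-13)] = -19.5.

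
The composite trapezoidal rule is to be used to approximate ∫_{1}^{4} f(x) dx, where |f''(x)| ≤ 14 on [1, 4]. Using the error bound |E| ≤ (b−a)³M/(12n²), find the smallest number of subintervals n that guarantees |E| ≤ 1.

6

Need 378/(12n²) ≤ 1.
n² ≥ 378/(12·1) = 31.5 ⇒ n ≥ 5.6125, so the smallest n is 6.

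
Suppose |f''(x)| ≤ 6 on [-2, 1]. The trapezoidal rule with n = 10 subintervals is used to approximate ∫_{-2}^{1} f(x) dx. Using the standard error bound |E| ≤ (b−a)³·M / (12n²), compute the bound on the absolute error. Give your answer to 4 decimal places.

0.1350

|E| ≤ (3)³·6 / (12·10²) = 162/1200 = 0.1350.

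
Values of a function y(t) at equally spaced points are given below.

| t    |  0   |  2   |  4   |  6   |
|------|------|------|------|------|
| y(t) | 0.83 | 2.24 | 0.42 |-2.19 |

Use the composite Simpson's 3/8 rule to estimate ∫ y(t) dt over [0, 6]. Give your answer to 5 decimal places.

h = 2, n = 3.
(3h/8)·[y₀ + 3y₁ + 3y₂ + y₃] = 0.75·(6.62) = 4.96500.

4.96500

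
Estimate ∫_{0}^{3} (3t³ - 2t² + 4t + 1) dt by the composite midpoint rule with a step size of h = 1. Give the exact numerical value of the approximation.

h = (3 − 0)/3 = 1.
Midpoints m₁,…,m₃ = 0.5, 1.5, 2.5.
f(m₁)=2.875, f(m₂)=12.625, f(m₃)=45.375.
h·[f(m₁) + f(m₂) + f(m₃)] = 1·(60.875) = 60.875.

60.875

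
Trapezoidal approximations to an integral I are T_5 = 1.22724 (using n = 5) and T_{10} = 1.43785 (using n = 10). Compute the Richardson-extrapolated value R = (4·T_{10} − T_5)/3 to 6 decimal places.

R = (4·T_{10} − T_5) / 3 = (4·1.43785 − 1.22724)/3 = (4.52416)/3 = 1.508053.

1.508053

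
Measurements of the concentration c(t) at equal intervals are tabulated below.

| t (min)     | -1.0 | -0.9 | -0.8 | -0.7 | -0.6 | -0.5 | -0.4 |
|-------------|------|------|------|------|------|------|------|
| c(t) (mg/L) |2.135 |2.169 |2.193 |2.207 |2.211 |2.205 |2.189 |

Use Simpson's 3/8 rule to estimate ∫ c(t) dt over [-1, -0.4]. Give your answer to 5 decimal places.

h = 0.1, n = 6.
(3h/8)·[y₀ + 3y₁ + 3y₂ + 2y₃ + 3y₄ + 3y₅ + y₆] = 0.0375·(35.072) = 1.31520.

1.31520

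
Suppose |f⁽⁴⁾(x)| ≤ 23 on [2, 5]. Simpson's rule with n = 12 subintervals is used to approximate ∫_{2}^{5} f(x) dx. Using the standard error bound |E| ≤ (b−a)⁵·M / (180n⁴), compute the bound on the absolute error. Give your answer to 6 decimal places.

|E| ≤ (3)⁵·23 / (180·12⁴) = 5589/3732480 = 0.001497.

0.001497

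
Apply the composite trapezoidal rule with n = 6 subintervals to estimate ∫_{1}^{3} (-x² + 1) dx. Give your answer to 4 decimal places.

h = (3 − 1)/6 = 0.333333.
Nodes x₀,…,x₆ = 1, 1.333333, 1.666667, 2, 2.333333, 2.666667, 3.
f(x) = -x² + 1: f₀=0, f₁=-0.777778, f₂=-1.777778, f₃=-3, f₄=-4.444444, f₅=-6.111111, f₆=-8.
(h/2)·[f₀ + 2f₁ + 2f₂ + 2f₃ + 2f₄ + 2f₅ + f₆] = 0.166667·(-40.222222) = -6.7037.

-6.7037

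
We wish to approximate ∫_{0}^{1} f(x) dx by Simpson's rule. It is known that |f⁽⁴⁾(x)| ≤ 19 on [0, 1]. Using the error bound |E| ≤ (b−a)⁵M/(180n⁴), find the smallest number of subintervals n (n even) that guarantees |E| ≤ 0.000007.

Need 19/(180n⁴) ≤ 0.000007.
n⁴ ≥ 19/(180·0.000007) = 15079.4 ⇒ n ≥ 11.0814, so the smallest even n is 12. (n must be even for Simpson's rule.)

12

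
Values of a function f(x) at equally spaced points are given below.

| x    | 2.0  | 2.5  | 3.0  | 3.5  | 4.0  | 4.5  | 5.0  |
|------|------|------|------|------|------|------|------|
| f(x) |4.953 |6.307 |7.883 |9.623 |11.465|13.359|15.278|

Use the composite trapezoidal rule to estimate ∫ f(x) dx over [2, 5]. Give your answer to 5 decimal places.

h = 0.5, n = 6.
(h/2)·[y₀ + 2y₁ + 2y₂ + 2y₃ + 2y₄ + 2y₅ + y₆] = 0.25·(117.505) = 29.37625.

29.37625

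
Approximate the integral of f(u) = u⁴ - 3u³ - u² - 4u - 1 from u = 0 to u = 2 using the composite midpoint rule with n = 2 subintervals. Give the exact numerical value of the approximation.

h = (2 − 0)/2 = 1.
Midpoints m₁,…,m₂ = 0.5, 1.5.
f(m₁)=-3.5625, f(m₂)=-14.3125.
h·[f(m₁) + f(m₂)] = 1·(-17.875) = -17.875.

-17.875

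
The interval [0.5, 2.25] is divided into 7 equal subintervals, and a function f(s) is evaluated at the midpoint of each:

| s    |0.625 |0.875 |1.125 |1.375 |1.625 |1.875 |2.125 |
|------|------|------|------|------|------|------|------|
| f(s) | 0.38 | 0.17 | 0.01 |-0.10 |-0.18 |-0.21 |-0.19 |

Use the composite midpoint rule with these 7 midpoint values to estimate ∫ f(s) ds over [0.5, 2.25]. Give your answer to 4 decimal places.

h = 0.25, n = 7.
h·[y(m₁) + y(m₂) + y(m₃) + y(m₄) + y(m₅) + y(m₆) + y(m₇)] = 0.25·(-0.12) = -0.0300.

-0.0300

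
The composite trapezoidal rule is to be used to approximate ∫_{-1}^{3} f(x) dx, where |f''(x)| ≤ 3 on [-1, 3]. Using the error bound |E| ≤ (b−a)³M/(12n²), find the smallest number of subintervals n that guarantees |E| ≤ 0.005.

Need 192/(12n²) ≤ 0.005.
n² ≥ 192/(12·0.005) = 3200 ⇒ n ≥ 56.5685, so the smallest n is 57.

57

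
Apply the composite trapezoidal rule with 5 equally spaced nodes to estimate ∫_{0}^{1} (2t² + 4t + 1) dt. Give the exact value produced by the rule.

3.6875

h = (1 − 0)/4 = 0.25.
Nodes t₀,…,t₄ = 0, 0.25, 0.5, 0.75, 1.
f(t) = 2t² + 4t + 1: f₀=1, f₁=2.125, f₂=3.5, f₃=5.125, f₄=7.
(h/2)·[f₀ + 2f₁ + 2f₂ + 2f₃ + f₄] = 0.125·(29.5) = 3.6875.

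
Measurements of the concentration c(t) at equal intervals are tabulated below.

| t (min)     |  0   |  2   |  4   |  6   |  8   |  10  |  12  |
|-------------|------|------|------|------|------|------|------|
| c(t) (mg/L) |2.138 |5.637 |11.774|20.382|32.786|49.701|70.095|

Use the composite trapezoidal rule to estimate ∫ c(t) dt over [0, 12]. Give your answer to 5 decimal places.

h = 2, n = 6.
(h/2)·[y₀ + 2y₁ + 2y₂ + 2y₃ + 2y₄ + 2y₅ + y₆] = 1·(312.793) = 312.79300.

312.79300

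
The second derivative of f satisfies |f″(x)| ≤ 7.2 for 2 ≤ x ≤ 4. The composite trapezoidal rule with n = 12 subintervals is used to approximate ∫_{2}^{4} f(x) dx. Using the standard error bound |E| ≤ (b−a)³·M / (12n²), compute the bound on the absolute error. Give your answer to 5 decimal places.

|E| ≤ (2)³·7.2 / (12·12²) = 57.6/1728 = 0.03333.

0.03333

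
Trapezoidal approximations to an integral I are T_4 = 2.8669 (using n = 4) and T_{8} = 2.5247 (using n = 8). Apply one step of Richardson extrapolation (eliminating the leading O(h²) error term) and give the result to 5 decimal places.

2.41063

R = (4·T_{8} − T_4) / 3 = (4·2.5247 − 2.8669)/3 = (7.2319)/3 = 2.41063.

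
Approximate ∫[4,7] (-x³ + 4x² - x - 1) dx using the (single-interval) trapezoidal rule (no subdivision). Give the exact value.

T = (b−a)/2 · [f(4) + f(7)] = 1.5·[(-5) + (-155)] = -240.

-240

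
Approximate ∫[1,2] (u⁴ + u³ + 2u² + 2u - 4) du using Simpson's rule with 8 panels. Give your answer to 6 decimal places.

13.616699

h = (2 − 1)/8 = 0.125.
Nodes u₀,…,u₈ = 1, 1.125, 1.25, 1.375, 1.5, 1.625, 1.75, 1.875, 2.
f(u) = u⁴ + u³ + 2u² + 2u - 4: f₀=2, f₁=3.806884765625, f₂=6.01953125, f₃=8.705322265625, f₄=11.9375, f₅=15.795166015625, f₆=20.36328125, f₇=25.732666015625, f₈=32.
(h/3)·[f₀ + 4f₁ + 2f₂ + 4f₃ + 2f₄ + 4f₅ + 2f₆ + 4f₇ + f₈] = 0.041667·(326.80078125) = 13.616699.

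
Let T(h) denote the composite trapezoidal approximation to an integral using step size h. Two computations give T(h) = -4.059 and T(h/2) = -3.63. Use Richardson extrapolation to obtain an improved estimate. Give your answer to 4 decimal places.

-3.4870

R = (4·T(h/2) − T(h)) / 3 = (4·(-3.63) − (-4.059))/3 = (-10.461)/3 = -3.4870.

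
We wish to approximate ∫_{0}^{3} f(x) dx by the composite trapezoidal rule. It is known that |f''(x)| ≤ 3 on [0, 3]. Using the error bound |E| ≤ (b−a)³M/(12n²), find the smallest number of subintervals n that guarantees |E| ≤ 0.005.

37

Need 81/(12n²) ≤ 0.005.
n² ≥ 81/(12·0.005) = 1350 ⇒ n ≥ 36.7423, so the smallest n is 37.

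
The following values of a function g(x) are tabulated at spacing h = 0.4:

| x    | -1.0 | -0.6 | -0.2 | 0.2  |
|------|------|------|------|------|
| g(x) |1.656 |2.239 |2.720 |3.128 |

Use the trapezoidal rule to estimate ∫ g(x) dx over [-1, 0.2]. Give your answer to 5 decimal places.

h = 0.4, n = 3.
(h/2)·[y₀ + 2y₁ + 2y₂ + y₃] = 0.2·(14.702) = 2.94040.

2.94040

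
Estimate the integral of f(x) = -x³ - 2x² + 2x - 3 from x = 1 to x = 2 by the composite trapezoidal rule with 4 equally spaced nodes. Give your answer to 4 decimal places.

h = (2 − 1)/3 = 0.333333.
Nodes x₀,…,x₃ = 1, 1.333333, 1.666667, 2.
f(x) = -x³ - 2x² + 2x - 3: f₀=-4, f₁=-6.259259, f₂=-9.851852, f₃=-15.
(h/2)·[f₀ + 2f₁ + 2f₂ + f₃] = 0.166667·(-51.222222) = -8.5370.

-8.5370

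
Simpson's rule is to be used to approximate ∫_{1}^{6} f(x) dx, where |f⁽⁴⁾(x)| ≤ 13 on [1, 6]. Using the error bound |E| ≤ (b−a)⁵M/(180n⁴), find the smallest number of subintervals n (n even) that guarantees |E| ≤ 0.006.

Need 40625/(180n⁴) ≤ 0.006.
n⁴ ≥ 40625/(180·0.006) = 37615.7 ⇒ n ≥ 13.9265, so the smallest even n is 14. (n must be even for Simpson's rule.)

14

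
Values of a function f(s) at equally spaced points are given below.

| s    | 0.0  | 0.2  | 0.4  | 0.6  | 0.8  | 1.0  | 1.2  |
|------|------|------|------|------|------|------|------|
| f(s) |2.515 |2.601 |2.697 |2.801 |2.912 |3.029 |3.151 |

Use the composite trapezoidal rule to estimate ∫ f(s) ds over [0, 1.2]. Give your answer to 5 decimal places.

h = 0.2, n = 6.
(h/2)·[y₀ + 2y₁ + 2y₂ + 2y₃ + 2y₄ + 2y₅ + y₆] = 0.1·(33.746) = 3.37460.

3.37460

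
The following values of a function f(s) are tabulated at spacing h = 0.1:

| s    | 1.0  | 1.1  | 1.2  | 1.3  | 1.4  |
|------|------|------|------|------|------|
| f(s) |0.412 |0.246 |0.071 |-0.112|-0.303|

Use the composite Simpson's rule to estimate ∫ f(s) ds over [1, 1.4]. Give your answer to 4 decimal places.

0.0262

h = 0.1, n = 4.
(h/3)·[y₀ + 4y₁ + 2y₂ + 4y₃ + y₄] = 0.033333·(0.787) = 0.0262.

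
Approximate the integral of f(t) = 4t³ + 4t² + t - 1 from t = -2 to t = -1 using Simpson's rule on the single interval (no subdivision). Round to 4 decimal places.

-8.1667

S = (b−a)/6 · [f(-2) + 4f(-1.5) + f(-1)] = 0.166667·[(-19) + 4·(-7) + (-2)] = -8.1667.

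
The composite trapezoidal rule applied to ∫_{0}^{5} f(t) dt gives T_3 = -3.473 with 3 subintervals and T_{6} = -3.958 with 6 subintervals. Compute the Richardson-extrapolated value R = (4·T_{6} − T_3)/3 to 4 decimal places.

R = (4·T_{6} − T_3) / 3 = (4·(-3.958) − (-3.473))/3 = (-12.359)/3 = -4.1197.

-4.1197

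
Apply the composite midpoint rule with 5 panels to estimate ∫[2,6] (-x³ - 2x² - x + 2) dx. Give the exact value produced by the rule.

-463.68

h = (6 − 2)/5 = 0.8.
Midpoints m₁,…,m₅ = 2.4, 3.2, 4, 4.8, 5.6.
f(m₁)=-25.744, f(m₂)=-54.448, f(m₃)=-98, f(m₄)=-159.472, f(m₅)=-241.936.
h·[f(m₁) + f(m₂) + f(m₃) + f(m₄) + f(m₅)] = 0.8·(-579.6) = -463.68.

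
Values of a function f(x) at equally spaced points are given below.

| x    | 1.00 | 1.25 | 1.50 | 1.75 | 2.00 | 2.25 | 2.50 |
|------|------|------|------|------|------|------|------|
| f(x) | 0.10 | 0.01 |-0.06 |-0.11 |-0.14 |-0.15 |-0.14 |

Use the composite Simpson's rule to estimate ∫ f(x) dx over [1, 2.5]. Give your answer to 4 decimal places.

h = 0.25, n = 6.
(h/3)·[y₀ + 4y₁ + 2y₂ + 4y₃ + 2y₄ + 4y₅ + y₆] = 0.083333·(-1.44) = -0.1200.

-0.1200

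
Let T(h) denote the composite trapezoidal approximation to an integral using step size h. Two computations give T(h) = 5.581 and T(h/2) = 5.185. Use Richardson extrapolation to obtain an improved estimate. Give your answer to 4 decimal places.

5.0530

R = (4·T(h/2) − T(h)) / 3 = (4·5.185 − 5.581)/3 = (15.159)/3 = 5.0530.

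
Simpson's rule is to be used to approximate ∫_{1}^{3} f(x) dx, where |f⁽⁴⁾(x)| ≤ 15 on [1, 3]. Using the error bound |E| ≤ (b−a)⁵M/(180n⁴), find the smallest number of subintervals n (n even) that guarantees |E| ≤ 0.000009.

Need 480/(180n⁴) ≤ 0.000009.
n⁴ ≥ 480/(180·0.000009) = 296296 ⇒ n ≥ 23.3309, so the smallest even n is 24. (n must be even for Simpson's rule.)

24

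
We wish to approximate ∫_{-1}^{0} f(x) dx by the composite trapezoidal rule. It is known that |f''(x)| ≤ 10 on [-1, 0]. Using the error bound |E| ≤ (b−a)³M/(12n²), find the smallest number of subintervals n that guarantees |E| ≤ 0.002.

21

Need 10/(12n²) ≤ 0.002.
n² ≥ 10/(12·0.002) = 416.667 ⇒ n ≥ 20.4124, so the smallest n is 21.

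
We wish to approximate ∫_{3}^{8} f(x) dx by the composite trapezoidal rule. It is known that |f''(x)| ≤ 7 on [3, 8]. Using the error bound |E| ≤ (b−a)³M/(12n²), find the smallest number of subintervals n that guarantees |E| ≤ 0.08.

31

Need 875/(12n²) ≤ 0.08.
n² ≥ 875/(12·0.08) = 911.458 ⇒ n ≥ 30.1904, so the smallest n is 31.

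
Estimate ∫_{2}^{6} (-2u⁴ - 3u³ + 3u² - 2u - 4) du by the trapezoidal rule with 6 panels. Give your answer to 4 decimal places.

h = (6 − 2)/6 = 0.666667.
Nodes u₀,…,u₆ = 2, 2.666667, 3.333333, 4, 4.666667, 5.333333, 6.
f(u) = -2u⁴ - 3u³ + 3u² - 2u - 4: f₀=-52, f₁=-146.024691, f₂=-335.358025, f₃=-668, f₄=-1201.432099, f₅=-2002.617284, f₆=-3148.
(h/2)·[f₀ + 2f₁ + 2f₂ + 2f₃ + 2f₄ + 2f₅ + f₆] = 0.333333·(-11906.864198) = -3968.9547.

-3968.9547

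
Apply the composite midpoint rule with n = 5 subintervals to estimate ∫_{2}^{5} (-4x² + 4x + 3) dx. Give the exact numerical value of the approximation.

h = (5 − 2)/5 = 0.6.
Midpoints m₁,…,m₅ = 2.3, 2.9, 3.5, 4.1, 4.7.
f(m₁)=-8.96, f(m₂)=-19.04, f(m₃)=-32, f(m₄)=-47.84, f(m₅)=-66.56.
h·[f(m₁) + f(m₂) + f(m₃) + f(m₄) + f(m₅)] = 0.6·(-174.4) = -104.64.

-104.64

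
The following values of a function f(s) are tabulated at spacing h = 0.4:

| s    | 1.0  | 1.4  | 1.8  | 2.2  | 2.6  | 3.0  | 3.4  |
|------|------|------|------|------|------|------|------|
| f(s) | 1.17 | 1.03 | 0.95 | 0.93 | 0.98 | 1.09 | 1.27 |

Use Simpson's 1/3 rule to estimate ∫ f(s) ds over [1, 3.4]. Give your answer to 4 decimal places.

h = 0.4, n = 6.
(h/3)·[y₀ + 4y₁ + 2y₂ + 4y₃ + 2y₄ + 4y₅ + y₆] = 0.133333·(18.50) = 2.4667.

2.4667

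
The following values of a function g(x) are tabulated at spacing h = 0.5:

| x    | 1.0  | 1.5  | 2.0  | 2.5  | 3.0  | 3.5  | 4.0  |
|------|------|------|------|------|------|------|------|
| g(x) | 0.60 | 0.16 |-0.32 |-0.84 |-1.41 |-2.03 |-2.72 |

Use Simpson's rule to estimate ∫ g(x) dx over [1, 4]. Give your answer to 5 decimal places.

h = 0.5, n = 6.
(h/3)·[y₀ + 4y₁ + 2y₂ + 4y₃ + 2y₄ + 4y₅ + y₆] = 0.166667·(-16.42) = -2.73667.

-2.73667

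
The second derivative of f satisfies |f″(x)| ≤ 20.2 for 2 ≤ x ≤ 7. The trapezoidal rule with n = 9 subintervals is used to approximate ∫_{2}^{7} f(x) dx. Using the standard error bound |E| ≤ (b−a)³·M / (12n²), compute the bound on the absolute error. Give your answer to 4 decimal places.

|E| ≤ (5)³·20.2 / (12·9²) = 2525/972 = 2.5977.

2.5977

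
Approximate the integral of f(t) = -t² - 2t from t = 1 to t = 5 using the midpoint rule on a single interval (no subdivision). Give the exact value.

M = (b−a)·f(3) = 4·(-15) = -60.

-60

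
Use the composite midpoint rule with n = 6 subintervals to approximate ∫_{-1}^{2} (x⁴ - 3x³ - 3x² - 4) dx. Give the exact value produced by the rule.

-25.55078125

h = (2 − (-1))/6 = 0.5.
Midpoints m₁,…,m₆ = -0.75, -0.25, 0.25, 0.75, 1.25, 1.75.
f(m₁)=-4.10546875, f(m₂)=-4.13671875, f(m₃)=-4.23046875, f(m₄)=-6.63671875, f(m₅)=-12.10546875, f(m₆)=-19.88671875.
h·[f(m₁) + f(m₂) + f(m₃) + f(m₄) + f(m₅) + f(m₆)] = 0.5·(-51.1015625) = -25.55078125.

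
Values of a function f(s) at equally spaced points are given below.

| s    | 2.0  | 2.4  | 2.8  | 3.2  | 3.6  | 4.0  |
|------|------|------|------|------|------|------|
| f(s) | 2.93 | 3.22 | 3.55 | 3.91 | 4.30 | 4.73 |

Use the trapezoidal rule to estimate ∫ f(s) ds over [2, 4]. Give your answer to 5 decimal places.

7.52400

h = 0.4, n = 5.
(h/2)·[y₀ + 2y₁ + 2y₂ + 2y₃ + 2y₄ + y₅] = 0.2·(37.62) = 7.52400.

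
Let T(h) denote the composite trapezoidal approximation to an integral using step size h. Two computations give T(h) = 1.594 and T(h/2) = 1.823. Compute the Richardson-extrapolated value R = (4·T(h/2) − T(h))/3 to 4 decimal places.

R = (4·T(h/2) − T(h)) / 3 = (4·1.823 − 1.594)/3 = (5.698)/3 = 1.8993.

1.8993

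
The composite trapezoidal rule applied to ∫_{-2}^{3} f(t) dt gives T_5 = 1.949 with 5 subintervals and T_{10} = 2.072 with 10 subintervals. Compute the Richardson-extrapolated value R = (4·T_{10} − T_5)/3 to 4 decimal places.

2.1130

R = (4·T_{10} − T_5) / 3 = (4·2.072 − 1.949)/3 = (6.339)/3 = 2.1130.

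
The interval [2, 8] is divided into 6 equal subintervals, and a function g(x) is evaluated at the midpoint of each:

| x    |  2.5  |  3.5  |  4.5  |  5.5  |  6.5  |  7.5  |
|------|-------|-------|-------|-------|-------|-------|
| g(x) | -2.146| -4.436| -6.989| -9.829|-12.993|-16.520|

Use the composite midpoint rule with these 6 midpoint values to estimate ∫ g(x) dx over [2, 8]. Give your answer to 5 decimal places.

-52.91300

h = 1, n = 6.
h·[y(m₁) + y(m₂) + y(m₃) + y(m₄) + y(m₅) + y(m₆)] = 1·(-52.913) = -52.91300.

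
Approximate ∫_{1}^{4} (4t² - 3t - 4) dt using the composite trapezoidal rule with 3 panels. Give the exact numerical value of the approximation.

51.5

h = (4 − 1)/3 = 1.
Nodes t₀,…,t₃ = 1, 2, 3, 4.
f(t) = 4t² - 3t - 4: f₀=-3, f₁=6, f₂=23, f₃=48.
(h/2)·[f₀ + 2f₁ + 2f₂ + f₃] = 0.5·(103) = 51.5.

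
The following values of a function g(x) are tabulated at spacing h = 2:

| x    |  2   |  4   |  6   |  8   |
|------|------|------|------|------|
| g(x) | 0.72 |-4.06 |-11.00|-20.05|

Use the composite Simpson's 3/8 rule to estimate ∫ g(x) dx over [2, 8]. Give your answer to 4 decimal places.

h = 2, n = 3.
(3h/8)·[y₀ + 3y₁ + 3y₂ + y₃] = 0.75·(-64.51) = -48.3825.

-48.3825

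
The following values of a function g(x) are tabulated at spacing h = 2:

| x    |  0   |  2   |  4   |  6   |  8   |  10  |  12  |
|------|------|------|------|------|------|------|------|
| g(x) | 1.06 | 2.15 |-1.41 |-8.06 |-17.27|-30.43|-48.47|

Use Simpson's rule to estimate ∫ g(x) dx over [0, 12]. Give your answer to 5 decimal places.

-153.42000

h = 2, n = 6.
(h/3)·[y₀ + 4y₁ + 2y₂ + 4y₃ + 2y₄ + 4y₅ + y₆] = 0.666667·(-230.13) = -153.42000.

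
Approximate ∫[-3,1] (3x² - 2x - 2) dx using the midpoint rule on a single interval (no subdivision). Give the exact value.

12

M = (b−a)·f(-1) = 4·(3) = 12.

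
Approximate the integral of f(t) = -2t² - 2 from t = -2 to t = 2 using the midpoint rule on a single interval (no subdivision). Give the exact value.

M = (b−a)·f(0) = 4·(-2) = -8.

-8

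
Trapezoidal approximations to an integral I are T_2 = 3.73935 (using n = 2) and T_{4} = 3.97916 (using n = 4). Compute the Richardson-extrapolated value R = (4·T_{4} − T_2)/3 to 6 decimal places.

R = (4·T_{4} − T_2) / 3 = (4·3.97916 − 3.73935)/3 = (12.17729)/3 = 4.059097.

4.059097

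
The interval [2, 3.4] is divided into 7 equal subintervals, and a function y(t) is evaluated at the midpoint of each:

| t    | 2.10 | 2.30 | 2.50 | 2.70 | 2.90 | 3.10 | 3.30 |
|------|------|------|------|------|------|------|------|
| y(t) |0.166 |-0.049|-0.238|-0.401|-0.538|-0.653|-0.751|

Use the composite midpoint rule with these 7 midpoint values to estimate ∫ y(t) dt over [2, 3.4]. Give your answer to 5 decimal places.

-0.49280

h = 0.2, n = 7.
h·[y(m₁) + y(m₂) + y(m₃) + y(m₄) + y(m₅) + y(m₆) + y(m₇)] = 0.2·(-2.464) = -0.49280.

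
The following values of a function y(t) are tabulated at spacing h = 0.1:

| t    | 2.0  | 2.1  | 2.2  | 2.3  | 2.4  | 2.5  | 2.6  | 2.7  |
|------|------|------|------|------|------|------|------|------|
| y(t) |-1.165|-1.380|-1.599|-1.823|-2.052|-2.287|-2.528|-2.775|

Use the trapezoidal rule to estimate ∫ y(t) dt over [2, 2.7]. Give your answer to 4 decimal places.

h = 0.1, n = 7.
(h/2)·[y₀ + 2y₁ + 2y₂ + 2y₃ + 2y₄ + 2y₅ + 2y₆ + y₇] = 0.05·(-27.278) = -1.3639.

-1.3639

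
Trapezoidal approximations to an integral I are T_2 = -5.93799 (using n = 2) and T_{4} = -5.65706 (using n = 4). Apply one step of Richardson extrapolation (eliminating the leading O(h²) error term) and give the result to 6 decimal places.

-5.563417

R = (4·T_{4} − T_2) / 3 = (4·(-5.65706) − (-5.93799))/3 = (-16.69025)/3 = -5.563417.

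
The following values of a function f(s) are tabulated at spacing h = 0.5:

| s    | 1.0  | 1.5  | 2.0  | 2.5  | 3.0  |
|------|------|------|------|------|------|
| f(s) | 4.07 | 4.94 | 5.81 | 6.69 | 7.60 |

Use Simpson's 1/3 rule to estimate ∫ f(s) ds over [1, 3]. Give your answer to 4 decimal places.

11.6350

h = 0.5, n = 4.
(h/3)·[y₀ + 4y₁ + 2y₂ + 4y₃ + y₄] = 0.166667·(69.81) = 11.6350.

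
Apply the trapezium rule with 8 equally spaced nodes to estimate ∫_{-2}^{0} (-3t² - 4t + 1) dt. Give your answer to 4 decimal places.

h = (0 − (-2))/7 = 0.285714.
Nodes t₀,…,t₇ = -2, -1.714286, -1.428571, -1.142857, -0.857143, -0.571429, -0.285714, 0.
f(t) = -3t² - 4t + 1: f₀=-3, f₁=-0.959184, f₂=0.591837, f₃=1.653061, f₄=2.224490, f₅=2.306122, f₆=1.897959, f₇=1.
(h/2)·[f₀ + 2f₁ + 2f₂ + 2f₃ + 2f₄ + 2f₅ + 2f₆ + f₇] = 0.142857·(13.428571) = 1.9184.

1.9184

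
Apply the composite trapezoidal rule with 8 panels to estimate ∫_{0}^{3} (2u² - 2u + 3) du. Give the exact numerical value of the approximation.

18.140625

h = (3 − 0)/8 = 0.375.
Nodes u₀,…,u₈ = 0, 0.375, 0.75, 1.125, 1.5, 1.875, 2.25, 2.625, 3.
f(u) = 2u² - 2u + 3: f₀=3, f₁=2.53125, f₂=2.625, f₃=3.28125, f₄=4.5, f₅=6.28125, f₆=8.625, f₇=11.53125, f₈=15.
(h/2)·[f₀ + 2f₁ + 2f₂ + 2f₃ + 2f₄ + 2f₅ + 2f₆ + 2f₇ + f₈] = 0.1875·(96.75) = 18.140625.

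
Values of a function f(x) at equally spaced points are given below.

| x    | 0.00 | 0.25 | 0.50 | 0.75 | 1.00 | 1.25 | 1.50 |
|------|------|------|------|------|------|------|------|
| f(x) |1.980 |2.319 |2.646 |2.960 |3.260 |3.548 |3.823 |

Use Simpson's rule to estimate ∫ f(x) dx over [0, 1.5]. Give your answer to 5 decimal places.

h = 0.25, n = 6.
(h/3)·[y₀ + 4y₁ + 2y₂ + 4y₃ + 2y₄ + 4y₅ + y₆] = 0.083333·(52.923) = 4.41025.

4.41025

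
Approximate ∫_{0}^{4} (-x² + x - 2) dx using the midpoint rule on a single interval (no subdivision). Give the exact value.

M = (b−a)·f(2) = 4·(-4) = -16.

-16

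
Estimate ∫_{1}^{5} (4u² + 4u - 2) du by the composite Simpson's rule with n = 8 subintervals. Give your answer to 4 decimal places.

205.3333

h = (5 − 1)/8 = 0.5.
Nodes u₀,…,u₈ = 1, 1.5, 2, 2.5, 3, 3.5, 4, 4.5, 5.
f(u) = 4u² + 4u - 2: f₀=6, f₁=13, f₂=22, f₃=33, f₄=46, f₅=61, f₆=78, f₇=97, f₈=118.
(h/3)·[f₀ + 4f₁ + 2f₂ + 4f₃ + 2f₄ + 4f₅ + 2f₆ + 4f₇ + f₈] = 0.166667·(1232) = 205.3333.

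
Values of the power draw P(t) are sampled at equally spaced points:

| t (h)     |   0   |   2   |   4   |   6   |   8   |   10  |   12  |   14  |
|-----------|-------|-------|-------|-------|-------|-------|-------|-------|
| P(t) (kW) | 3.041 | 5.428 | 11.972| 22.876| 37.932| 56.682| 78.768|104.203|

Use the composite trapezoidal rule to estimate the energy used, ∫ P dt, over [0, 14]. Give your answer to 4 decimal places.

h = 2, n = 7.
(h/2)·[y₀ + 2y₁ + 2y₂ + 2y₃ + 2y₄ + 2y₅ + 2y₆ + y₇] = 1·(534.560) = 534.5600.

534.5600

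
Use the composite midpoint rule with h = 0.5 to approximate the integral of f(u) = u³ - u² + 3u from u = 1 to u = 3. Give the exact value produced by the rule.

23.125

h = (3 − 1)/4 = 0.5.
Midpoints m₁,…,m₄ = 1.25, 1.75, 2.25, 2.75.
f(m₁)=4.140625, f(m₂)=7.546875, f(m₃)=13.078125, f(m₄)=21.484375.
h·[f(m₁) + f(m₂) + f(m₃) + f(m₄)] = 0.5·(46.25) = 23.125.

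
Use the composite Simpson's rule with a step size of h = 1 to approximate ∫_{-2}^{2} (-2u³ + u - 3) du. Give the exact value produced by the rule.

-12

h = (2 − (-2))/4 = 1.
Nodes u₀,…,u₄ = -2, -1, 0, 1, 2.
f(u) = -2u³ + u - 3: f₀=11, f₁=-2, f₂=-3, f₃=-4, f₄=-17.
(h/3)·[f₀ + 4f₁ + 2f₂ + 4f₃ + f₄] = 0.333333·(-36) = -12.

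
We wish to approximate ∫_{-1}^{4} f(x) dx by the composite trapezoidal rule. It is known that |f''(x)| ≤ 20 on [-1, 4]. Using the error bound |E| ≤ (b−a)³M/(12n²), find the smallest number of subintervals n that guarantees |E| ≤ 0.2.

33

Need 2500/(12n²) ≤ 0.2.
n² ≥ 2500/(12·0.2) = 1041.67 ⇒ n ≥ 32.2749, so the smallest n is 33.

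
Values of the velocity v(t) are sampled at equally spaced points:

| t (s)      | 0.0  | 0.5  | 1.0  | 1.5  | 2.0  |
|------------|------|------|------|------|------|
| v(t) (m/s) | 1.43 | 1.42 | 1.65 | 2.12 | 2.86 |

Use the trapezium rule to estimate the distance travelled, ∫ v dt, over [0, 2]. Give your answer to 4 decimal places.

3.6675

h = 0.5, n = 4.
(h/2)·[y₀ + 2y₁ + 2y₂ + 2y₃ + y₄] = 0.25·(14.67) = 3.6675.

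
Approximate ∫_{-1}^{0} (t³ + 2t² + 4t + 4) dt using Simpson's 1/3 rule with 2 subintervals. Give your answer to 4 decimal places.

2.4167

h = (0 − (-1))/2 = 0.5.
Nodes t₀,…,t₂ = -1, -0.5, 0.
f(t) = t³ + 2t² + 4t + 4: f₀=1, f₁=2.375, f₂=4.
(h/3)·[f₀ + 4f₁ + f₂] = 0.166667·(14.5) = 2.4167.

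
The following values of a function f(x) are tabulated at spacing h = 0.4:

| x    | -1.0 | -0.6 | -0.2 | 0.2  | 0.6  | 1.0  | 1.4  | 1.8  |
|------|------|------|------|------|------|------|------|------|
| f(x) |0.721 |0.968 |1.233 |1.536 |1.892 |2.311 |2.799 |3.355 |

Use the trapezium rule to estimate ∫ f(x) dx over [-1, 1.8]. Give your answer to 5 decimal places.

h = 0.4, n = 7.
(h/2)·[y₀ + 2y₁ + 2y₂ + 2y₃ + 2y₄ + 2y₅ + 2y₆ + y₇] = 0.2·(25.554) = 5.11080.

5.11080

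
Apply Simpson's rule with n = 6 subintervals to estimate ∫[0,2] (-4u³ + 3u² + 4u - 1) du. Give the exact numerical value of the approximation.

h = (2 − 0)/6 = 0.333333.
Nodes u₀,…,u₆ = 0, 0.333333, 0.666667, 1, 1.333333, 1.666667, 2.
f(u) = -4u³ + 3u² + 4u - 1: f₀=-1, f₁=0.518519, f₂=1.814815, f₃=2, f₄=0.185185, f₅=-4.518519, f₆=-13.
(h/3)·[f₀ + 4f₁ + 2f₂ + 4f₃ + 2f₄ + 4f₅ + f₆] = 0.111111·(-18) = -2.

-2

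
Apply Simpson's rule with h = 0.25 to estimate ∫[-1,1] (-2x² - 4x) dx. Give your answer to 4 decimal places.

h = (1 − (-1))/8 = 0.25.
Nodes x₀,…,x₈ = -1, -0.75, -0.5, -0.25, 0, 0.25, 0.5, 0.75, 1.
f(x) = -2x² - 4x: f₀=2, f₁=1.875, f₂=1.5, f₃=0.875, f₄=0, f₅=-1.125, f₆=-2.5, f₇=-4.125, f₈=-6.
(h/3)·[f₀ + 4f₁ + 2f₂ + 4f₃ + 2f₄ + 4f₅ + 2f₆ + 4f₇ + f₈] = 0.083333·(-16) = -1.3333.

-1.3333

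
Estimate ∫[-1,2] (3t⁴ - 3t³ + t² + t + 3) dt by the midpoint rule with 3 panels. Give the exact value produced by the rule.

18.6875

h = (2 − (-1))/3 = 1.
Midpoints m₁,…,m₃ = -0.5, 0.5, 1.5.
f(m₁)=3.3125, f(m₂)=3.5625, f(m₃)=11.8125.
h·[f(m₁) + f(m₂) + f(m₃)] = 1·(18.6875) = 18.6875.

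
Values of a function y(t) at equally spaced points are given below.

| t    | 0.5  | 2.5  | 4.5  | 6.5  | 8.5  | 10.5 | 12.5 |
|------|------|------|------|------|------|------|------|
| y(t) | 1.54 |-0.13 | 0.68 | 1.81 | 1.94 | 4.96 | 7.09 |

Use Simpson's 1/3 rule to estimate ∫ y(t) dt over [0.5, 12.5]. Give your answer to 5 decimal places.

h = 2, n = 6.
(h/3)·[y₀ + 4y₁ + 2y₂ + 4y₃ + 2y₄ + 4y₅ + y₆] = 0.666667·(40.43) = 26.95333.

26.95333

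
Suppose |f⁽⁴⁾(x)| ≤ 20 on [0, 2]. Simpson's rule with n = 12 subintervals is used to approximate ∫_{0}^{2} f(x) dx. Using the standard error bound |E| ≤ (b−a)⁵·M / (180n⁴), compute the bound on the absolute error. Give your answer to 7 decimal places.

0.0001715

|E| ≤ (2)⁵·20 / (180·12⁴) = 640/3732480 = 0.0001715.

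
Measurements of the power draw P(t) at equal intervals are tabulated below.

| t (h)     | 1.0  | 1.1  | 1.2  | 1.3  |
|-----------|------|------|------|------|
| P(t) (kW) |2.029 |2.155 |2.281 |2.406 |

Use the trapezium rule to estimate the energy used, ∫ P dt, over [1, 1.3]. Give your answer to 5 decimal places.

h = 0.1, n = 3.
(h/2)·[y₀ + 2y₁ + 2y₂ + y₃] = 0.05·(13.307) = 0.66535.

0.66535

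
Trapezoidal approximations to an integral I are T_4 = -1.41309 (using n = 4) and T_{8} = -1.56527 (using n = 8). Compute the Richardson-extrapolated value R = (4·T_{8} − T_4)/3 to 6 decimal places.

-1.615997

R = (4·T_{8} − T_4) / 3 = (4·(-1.56527) − (-1.41309))/3 = (-4.84799)/3 = -1.615997.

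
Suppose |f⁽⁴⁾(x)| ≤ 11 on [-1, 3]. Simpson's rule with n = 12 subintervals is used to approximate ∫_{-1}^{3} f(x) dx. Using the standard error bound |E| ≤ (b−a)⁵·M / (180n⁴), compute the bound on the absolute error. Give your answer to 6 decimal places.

|E| ≤ (4)⁵·11 / (180·12⁴) = 11264/3732480 = 0.003018.

0.003018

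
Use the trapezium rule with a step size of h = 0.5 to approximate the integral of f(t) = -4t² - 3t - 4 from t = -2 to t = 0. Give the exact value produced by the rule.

-13

h = (0 − (-2))/4 = 0.5.
Nodes t₀,…,t₄ = -2, -1.5, -1, -0.5, 0.
f(t) = -4t² - 3t - 4: f₀=-14, f₁=-8.5, f₂=-5, f₃=-3.5, f₄=-4.
(h/2)·[f₀ + 2f₁ + 2f₂ + 2f₃ + f₄] = 0.25·(-52) = -13.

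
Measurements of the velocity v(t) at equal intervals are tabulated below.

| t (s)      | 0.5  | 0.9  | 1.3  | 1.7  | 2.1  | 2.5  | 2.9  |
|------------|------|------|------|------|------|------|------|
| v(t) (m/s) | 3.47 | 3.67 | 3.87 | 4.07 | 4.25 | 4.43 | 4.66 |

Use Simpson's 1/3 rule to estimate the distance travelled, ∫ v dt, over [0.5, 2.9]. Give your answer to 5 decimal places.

9.74000

h = 0.4, n = 6.
(h/3)·[y₀ + 4y₁ + 2y₂ + 4y₃ + 2y₄ + 4y₅ + y₆] = 0.133333·(73.05) = 9.74000.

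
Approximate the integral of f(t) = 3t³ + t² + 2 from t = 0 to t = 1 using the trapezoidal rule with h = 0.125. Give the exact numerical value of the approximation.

h = (1 − 0)/8 = 0.125.
Nodes t₀,…,t₈ = 0, 0.125, 0.25, 0.375, 0.5, 0.625, 0.75, 0.875, 1.
f(t) = 3t³ + t² + 2: f₀=2, f₁=2.021484375, f₂=2.109375, f₃=2.298828125, f₄=2.625, f₅=3.123046875, f₆=3.828125, f₇=4.775390625, f₈=6.
(h/2)·[f₀ + 2f₁ + 2f₂ + 2f₃ + 2f₄ + 2f₅ + 2f₆ + 2f₇ + f₈] = 0.0625·(49.5625) = 3.09765625.

3.09765625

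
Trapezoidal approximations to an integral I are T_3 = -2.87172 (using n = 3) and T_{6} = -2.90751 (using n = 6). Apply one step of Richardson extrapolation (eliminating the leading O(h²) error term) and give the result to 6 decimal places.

R = (4·T_{6} − T_3) / 3 = (4·(-2.90751) − (-2.87172))/3 = (-8.75832)/3 = -2.919440.

-2.919440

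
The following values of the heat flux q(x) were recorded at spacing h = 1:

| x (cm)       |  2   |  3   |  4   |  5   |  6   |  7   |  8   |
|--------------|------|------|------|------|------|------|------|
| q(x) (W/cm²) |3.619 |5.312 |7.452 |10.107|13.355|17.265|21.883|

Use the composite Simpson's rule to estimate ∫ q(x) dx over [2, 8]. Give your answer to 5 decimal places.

h = 1, n = 6.
(h/3)·[y₀ + 4y₁ + 2y₂ + 4y₃ + 2y₄ + 4y₅ + y₆] = 0.333333·(197.852) = 65.95067.

65.95067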